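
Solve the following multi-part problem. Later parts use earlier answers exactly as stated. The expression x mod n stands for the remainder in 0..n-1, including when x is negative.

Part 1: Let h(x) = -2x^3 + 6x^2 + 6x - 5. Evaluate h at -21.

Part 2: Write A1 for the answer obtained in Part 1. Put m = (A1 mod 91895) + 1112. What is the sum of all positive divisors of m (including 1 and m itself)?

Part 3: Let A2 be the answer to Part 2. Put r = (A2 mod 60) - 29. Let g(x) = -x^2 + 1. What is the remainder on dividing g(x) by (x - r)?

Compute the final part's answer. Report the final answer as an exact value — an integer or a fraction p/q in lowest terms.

-48

Part 1: -2*(-21)^3 + 6*(-21)^2 + 6*(-21)^1 - 5 = (18522) + (2646) + (-126) + (-5) = 21037; answer 21037
Part 2: A1 = 21037; m = 22149; 22149 = 3^2 * 23 * 107; sigma = (1 + 3 + 9) * (1 + 23) * (1 + 107) = 13 * 24 * 108 = 33696; answer 33696
Part 3: A2 = 33696; r = 7; remainder = value at the root: -1*(7)^2 + 1 = (-49) + (1) = -48; answer -48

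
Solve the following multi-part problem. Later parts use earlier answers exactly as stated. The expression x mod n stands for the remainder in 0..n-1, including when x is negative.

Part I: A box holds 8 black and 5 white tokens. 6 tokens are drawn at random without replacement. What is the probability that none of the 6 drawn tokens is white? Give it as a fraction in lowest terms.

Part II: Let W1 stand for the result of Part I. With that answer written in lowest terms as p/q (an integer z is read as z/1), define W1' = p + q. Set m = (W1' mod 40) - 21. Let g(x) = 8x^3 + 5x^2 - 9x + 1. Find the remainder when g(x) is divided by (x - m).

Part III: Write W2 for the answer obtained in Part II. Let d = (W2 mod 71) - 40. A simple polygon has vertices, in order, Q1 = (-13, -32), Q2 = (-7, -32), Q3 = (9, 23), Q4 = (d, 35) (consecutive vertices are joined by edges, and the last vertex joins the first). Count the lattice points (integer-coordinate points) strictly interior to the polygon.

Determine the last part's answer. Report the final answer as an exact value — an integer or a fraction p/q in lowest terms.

Part I: total draws C(13,6) = 1716; favorable C(8,6) = 28; P = 7/429; answer 7/429
Part II: W1 = 7/429; threaded value p + q = 436; m = 15; remainder = value at the root: 8*(15)^3 + 5*(15)^2 - 9*(15)^1 + 1 = (27000) + (1125) + (-135) + (1) = 27991; answer 27991
Part III: W2 = 27991; d = -23; cross terms: (-13*-32 - -7*-32)=192, (-7*23 - 9*-32)=127, (9*35 - -23*23)=844, (-23*-32 - -13*35)=1191; twice the area = |2354| = 2354; area = 1177; boundary points = 6 + 1 + 4 + 1 = 12; strictly interior points = area - boundary/2 + 1 = 1172; answer 1172

1172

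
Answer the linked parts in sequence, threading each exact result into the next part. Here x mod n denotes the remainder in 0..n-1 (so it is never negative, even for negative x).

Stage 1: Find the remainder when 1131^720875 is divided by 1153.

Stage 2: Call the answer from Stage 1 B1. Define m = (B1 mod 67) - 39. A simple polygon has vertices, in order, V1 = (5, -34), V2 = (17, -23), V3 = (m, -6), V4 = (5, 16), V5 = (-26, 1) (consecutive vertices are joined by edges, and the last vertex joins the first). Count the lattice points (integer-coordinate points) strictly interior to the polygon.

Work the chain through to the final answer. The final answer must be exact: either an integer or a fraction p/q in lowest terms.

Stage 1: squarings mod 1153: 1131^1=1131, 1131^2=484, 1131^4=197, 1131^8=760, 1131^16=1100, 1131^32=503, 1131^64=502, 1131^128=650, 1131^256=502, 1131^512=650, 1131^1024=502, 1131^2048=650, 1131^4096=502, 1131^8192=650, 1131^16384=502, 1131^32768=650, 1131^65536=502, 1131^131072=650, 1131^262144=502, 1131^524288=650; 1131^720875 = 1131^1 * 1131^2 * 1131^8 * 1131^32 * 1131^64 * 1131^128 * 1131^256 * 1131^512 * 1131^1024 * 1131^2048 * 1131^4096 * 1131^8192 * 1131^16384 * 1131^32768 * 1131^131072 * 1131^524288 = 726 (mod 1153); answer 726
Stage 2: B1 = 726; m = 17; cross terms: (5*-23 - 17*-34)=463, (17*-6 - 17*-23)=289, (17*16 - 5*-6)=302, (5*1 - -26*16)=421, (-26*-34 - 5*1)=879; twice the area = |2354| = 2354; area = 1177; boundary points = 1 + 17 + 2 + 1 + 1 = 22; strictly interior points = area - boundary/2 + 1 = 1167; answer 1167

1167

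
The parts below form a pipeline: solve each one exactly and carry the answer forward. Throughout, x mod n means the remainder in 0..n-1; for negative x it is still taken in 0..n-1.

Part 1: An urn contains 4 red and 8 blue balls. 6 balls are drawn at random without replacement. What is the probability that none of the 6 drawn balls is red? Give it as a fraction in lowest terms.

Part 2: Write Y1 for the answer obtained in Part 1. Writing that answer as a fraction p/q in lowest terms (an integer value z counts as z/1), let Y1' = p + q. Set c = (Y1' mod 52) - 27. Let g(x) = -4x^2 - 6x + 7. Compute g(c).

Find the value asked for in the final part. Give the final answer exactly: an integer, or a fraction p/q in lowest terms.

Part 1: total draws C(12,6) = 924; favorable C(8,6) = 28; P = 1/33; answer 1/33
Part 2: Y1 = 1/33; threaded value p + q = 34; c = 7; -4*(7)^2 - 6*(7)^1 + 7 = (-196) + (-42) + (7) = -231; answer -231

-231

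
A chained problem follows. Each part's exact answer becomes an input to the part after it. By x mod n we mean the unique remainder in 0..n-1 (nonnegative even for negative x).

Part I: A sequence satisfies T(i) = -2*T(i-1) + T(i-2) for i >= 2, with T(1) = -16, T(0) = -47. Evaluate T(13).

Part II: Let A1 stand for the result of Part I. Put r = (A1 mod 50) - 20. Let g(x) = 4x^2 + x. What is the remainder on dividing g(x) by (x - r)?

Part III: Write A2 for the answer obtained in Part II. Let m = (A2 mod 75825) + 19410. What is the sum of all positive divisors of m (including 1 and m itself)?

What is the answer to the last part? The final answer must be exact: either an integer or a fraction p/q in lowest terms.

43488

Part I: T(2) = -2*(-16) + 1*(-47) = -15; iterating: T(2)=-15, T(3)=14, T(4)=-43, T(5)=100, T(6)=-243, T(7)=586, T(8)=-1415, T(9)=3416, T(10)=-8247, T(11)=19910, T(12)=-48067, T(13)=116044; answer 116044
Part II: A1 = 116044; r = 24; remainder = value at the root: 4*(24)^2 + 1*(24)^1 = (2304) + (24) = 2328; answer 2328
Part III: A2 = 2328; m = 21738; 21738 = 2 * 3 * 3623; sigma = (1 + 2) * (1 + 3) * (1 + 3623) = 3 * 4 * 3624 = 43488; answer 43488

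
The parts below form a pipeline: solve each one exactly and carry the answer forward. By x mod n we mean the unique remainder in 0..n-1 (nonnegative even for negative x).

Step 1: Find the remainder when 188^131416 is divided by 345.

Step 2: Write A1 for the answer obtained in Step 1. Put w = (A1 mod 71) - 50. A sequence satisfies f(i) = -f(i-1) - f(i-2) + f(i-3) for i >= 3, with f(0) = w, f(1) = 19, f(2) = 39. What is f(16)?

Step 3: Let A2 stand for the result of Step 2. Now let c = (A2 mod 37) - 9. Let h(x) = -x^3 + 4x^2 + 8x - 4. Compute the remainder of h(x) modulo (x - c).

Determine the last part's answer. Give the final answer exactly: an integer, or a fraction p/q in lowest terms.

-6244

Step 1: squarings mod 345: 188^1=188, 188^2=154, 188^4=256, 188^8=331, 188^16=196, 188^32=121, 188^64=151, 188^128=31, 188^256=271, 188^512=301, 188^1024=211, 188^2048=16, 188^4096=256, 188^8192=331, 188^16384=196, 188^32768=121, 188^65536=151, 188^131072=31; 188^131416 = 188^8 * 188^16 * 188^64 * 188^256 * 188^131072 = 121 (mod 345); answer 121
Step 2: A1 = 121; w = 0; f(3) = -1*(39) - 1*(19) + 1*(0) = -58; iterating: f(3)=-58, f(4)=38, f(5)=59, f(6)=-155, f(7)=134, f(8)=80, f(9)=-369, f(10)=423, f(11)=26, f(12)=-818, f(13)=1215, f(14)=-371, f(15)=-1662, f(16)=3248; answer 3248
Step 3: A2 = 3248; c = 20; remainder = value at the root: -1*(20)^3 + 4*(20)^2 + 8*(20)^1 - 4 = (-8000) + (1600) + (160) + (-4) = -6244; answer -6244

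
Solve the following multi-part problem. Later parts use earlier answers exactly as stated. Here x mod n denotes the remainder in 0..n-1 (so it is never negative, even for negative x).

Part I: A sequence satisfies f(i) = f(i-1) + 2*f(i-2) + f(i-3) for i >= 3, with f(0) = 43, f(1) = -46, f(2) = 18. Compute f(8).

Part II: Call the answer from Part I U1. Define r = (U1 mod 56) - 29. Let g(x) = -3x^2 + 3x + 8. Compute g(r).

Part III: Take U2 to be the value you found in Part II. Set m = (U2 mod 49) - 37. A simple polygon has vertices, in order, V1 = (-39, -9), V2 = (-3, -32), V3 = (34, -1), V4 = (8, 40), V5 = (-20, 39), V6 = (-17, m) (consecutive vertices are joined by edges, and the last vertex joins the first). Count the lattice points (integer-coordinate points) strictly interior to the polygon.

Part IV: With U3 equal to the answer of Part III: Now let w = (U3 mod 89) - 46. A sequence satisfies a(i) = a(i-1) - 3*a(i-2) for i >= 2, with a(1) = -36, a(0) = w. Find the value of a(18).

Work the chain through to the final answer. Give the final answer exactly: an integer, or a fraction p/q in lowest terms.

Part I: f(3) = 1*(18) + 2*(-46) + 1*(43) = -31; iterating: f(3)=-31, f(4)=-41, f(5)=-85, f(6)=-198, f(7)=-409, f(8)=-890; answer -890
Part II: U1 = -890; r = -23; -3*(-23)^2 + 3*(-23)^1 + 8 = (-1587) + (-69) + (8) = -1648; answer -1648
Part III: U2 = -1648; m = -19; cross terms: (-39*-32 - -3*-9)=1221, (-3*-1 - 34*-32)=1091, (34*40 - 8*-1)=1368, (8*39 - -20*40)=1112, (-20*-19 - -17*39)=1043, (-17*-9 - -39*-19)=-588; twice the area = |5247| = 5247; area = 5247/2; boundary points = 1 + 1 + 1 + 1 + 1 + 2 = 7; strictly interior points = area - boundary/2 + 1 = 2621; answer 2621
Part IV: U3 = 2621; w = -6; a(2) = 1*(-36) - 3*(-6) = -18; iterating: a(2)=-18, a(3)=90, a(4)=144, a(5)=-126, a(6)=-558, a(7)=-180, a(8)=1494, a(9)=2034, a(10)=-2448, a(11)=-8550, a(12)=-1206, a(13)=24444, a(14)=28062, a(15)=-45270, a(16)=-129456, a(17)=6354, a(18)=394722; answer 394722

394722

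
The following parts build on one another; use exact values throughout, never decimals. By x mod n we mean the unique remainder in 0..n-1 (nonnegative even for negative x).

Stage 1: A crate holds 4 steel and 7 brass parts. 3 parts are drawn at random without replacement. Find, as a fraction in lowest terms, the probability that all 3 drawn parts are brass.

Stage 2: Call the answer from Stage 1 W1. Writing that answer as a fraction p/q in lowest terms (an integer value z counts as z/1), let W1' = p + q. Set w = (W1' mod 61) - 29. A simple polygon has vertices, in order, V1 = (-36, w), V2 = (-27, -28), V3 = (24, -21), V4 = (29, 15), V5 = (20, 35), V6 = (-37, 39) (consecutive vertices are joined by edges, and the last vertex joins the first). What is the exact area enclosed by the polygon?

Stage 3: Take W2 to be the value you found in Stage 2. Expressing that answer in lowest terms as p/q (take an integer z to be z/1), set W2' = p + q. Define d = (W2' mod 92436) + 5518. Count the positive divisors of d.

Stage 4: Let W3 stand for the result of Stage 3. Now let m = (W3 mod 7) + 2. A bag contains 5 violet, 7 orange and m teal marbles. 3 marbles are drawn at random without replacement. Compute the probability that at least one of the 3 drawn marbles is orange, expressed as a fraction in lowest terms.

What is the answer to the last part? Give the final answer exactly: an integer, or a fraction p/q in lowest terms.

217/272

Stage 1: total draws C(11,3) = 165; favorable C(7,3) = 35; P = 7/33; answer 7/33
Stage 2: W1 = 7/33; threaded value p + q = 40; w = 11; cross terms: (-36*-28 - -27*11)=1305, (-27*-21 - 24*-28)=1239, (24*15 - 29*-21)=969, (29*35 - 20*15)=715, (20*39 - -37*35)=2075, (-37*11 - -36*39)=997; twice the area = |7300| = 7300; area = 3650; answer 3650
Stage 3: W2 = 3650; threaded value p + q = 3651; d = 9169; 9169 = 53 * 173; number of divisors = (1+1) * (1+1) = 4; answer 4
Stage 4: W3 = 4; m = 6; total draws C(18,3) = 816; complement C(11,3) = 165; favorable 816 - 165 = 651; P = 217/272; answer 217/272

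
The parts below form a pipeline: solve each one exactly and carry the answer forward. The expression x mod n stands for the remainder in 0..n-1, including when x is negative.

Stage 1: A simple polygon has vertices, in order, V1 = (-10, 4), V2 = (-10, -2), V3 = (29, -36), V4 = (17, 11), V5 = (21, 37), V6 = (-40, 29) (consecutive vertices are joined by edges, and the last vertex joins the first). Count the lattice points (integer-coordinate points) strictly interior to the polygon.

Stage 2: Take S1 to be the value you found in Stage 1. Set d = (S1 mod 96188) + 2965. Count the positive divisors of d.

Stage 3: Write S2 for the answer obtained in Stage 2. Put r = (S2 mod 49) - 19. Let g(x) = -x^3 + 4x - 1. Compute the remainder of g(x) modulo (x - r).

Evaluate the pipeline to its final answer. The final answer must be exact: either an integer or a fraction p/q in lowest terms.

3314

Stage 1: cross terms: (-10*-2 - -10*4)=60, (-10*-36 - 29*-2)=418, (29*11 - 17*-36)=931, (17*37 - 21*11)=398, (21*29 - -40*37)=2089, (-40*4 - -10*29)=130; twice the area = |4026| = 4026; area = 2013; boundary points = 6 + 1 + 1 + 2 + 1 + 5 = 16; strictly interior points = area - boundary/2 + 1 = 2006; answer 2006
Stage 2: S1 = 2006; d = 4971; 4971 = 3 * 1657; number of divisors = (1+1) * (1+1) = 4; answer 4
Stage 3: S2 = 4; r = -15; remainder = value at the root: -1*(-15)^3 + 4*(-15)^1 - 1 = (3375) + (-60) + (-1) = 3314; answer 3314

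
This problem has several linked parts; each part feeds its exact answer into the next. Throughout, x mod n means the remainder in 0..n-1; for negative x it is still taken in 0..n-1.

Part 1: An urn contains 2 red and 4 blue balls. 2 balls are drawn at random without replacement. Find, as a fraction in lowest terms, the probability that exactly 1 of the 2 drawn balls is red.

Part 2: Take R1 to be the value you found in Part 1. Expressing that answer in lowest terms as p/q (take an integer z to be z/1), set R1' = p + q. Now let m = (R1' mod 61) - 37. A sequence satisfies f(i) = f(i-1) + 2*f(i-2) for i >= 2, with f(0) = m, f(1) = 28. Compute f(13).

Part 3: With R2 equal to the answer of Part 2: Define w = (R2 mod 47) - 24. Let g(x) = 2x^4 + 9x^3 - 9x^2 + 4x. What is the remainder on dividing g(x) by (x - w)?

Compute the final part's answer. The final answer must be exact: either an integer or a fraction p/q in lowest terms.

Part 1: total draws C(6,2) = 15; favorable C(2,1)*C(4,1) = 8; P = 8/15; answer 8/15
Part 2: R1 = 8/15; threaded value p + q = 23; m = -14; f(2) = 1*(28) + 2*(-14) = 0; iterating: f(2)=0, f(3)=56, f(4)=56, f(5)=168, f(6)=280, f(7)=616, f(8)=1176, f(9)=2408, f(10)=4760, f(11)=9576, f(12)=19096, f(13)=38248; answer 38248
Part 3: R2 = 38248; w = 13; remainder = value at the root: 2*(13)^4 + 9*(13)^3 - 9*(13)^2 + 4*(13)^1 = (57122) + (19773) + (-1521) + (52) = 75426; answer 75426

75426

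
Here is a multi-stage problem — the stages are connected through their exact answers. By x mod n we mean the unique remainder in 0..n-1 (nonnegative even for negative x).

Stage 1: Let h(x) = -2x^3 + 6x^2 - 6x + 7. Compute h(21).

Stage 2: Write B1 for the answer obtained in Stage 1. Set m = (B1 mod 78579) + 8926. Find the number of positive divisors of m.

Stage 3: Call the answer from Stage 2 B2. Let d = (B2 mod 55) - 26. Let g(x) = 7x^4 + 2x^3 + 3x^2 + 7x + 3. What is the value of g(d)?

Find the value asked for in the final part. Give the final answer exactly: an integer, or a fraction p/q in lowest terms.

724017

Stage 1: -2*(21)^3 + 6*(21)^2 - 6*(21)^1 + 7 = (-18522) + (2646) + (-126) + (7) = -15995; answer -15995
Stage 2: B1 = -15995; m = 71510; 71510 = 2 * 5 * 7151; number of divisors = (1+1) * (1+1) * (1+1) = 8; answer 8
Stage 3: B2 = 8; d = -18; 7*(-18)^4 + 2*(-18)^3 + 3*(-18)^2 + 7*(-18)^1 + 3 = (734832) + (-11664) + (972) + (-126) + (3) = 724017; answer 724017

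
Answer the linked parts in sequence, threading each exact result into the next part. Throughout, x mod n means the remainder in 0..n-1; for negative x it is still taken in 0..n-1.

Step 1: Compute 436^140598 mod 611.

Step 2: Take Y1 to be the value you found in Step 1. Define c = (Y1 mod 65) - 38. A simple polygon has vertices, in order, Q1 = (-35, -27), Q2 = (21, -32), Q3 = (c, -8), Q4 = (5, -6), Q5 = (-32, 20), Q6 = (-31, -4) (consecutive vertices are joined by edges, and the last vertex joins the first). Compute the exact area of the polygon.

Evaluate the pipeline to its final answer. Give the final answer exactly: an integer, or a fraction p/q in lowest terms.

Step 1: squarings mod 611: 436^1=436, 436^2=75, 436^4=126, 436^8=601, 436^16=100, 436^32=224, 436^64=74, 436^128=588, 436^256=529, 436^512=3, 436^1024=9, 436^2048=81, 436^4096=451, 436^8192=549, 436^16384=178, 436^32768=523, 436^65536=412, 436^131072=497; 436^140598 = 436^2 * 436^4 * 436^16 * 436^32 * 436^256 * 436^1024 * 436^8192 * 436^131072 = 441 (mod 611); answer 441
Step 2: Y1 = 441; c = 13; cross terms: (-35*-32 - 21*-27)=1687, (21*-8 - 13*-32)=248, (13*-6 - 5*-8)=-38, (5*20 - -32*-6)=-92, (-32*-4 - -31*20)=748, (-31*-27 - -35*-4)=697; twice the area = |3250| = 3250; area = 1625; answer 1625

1625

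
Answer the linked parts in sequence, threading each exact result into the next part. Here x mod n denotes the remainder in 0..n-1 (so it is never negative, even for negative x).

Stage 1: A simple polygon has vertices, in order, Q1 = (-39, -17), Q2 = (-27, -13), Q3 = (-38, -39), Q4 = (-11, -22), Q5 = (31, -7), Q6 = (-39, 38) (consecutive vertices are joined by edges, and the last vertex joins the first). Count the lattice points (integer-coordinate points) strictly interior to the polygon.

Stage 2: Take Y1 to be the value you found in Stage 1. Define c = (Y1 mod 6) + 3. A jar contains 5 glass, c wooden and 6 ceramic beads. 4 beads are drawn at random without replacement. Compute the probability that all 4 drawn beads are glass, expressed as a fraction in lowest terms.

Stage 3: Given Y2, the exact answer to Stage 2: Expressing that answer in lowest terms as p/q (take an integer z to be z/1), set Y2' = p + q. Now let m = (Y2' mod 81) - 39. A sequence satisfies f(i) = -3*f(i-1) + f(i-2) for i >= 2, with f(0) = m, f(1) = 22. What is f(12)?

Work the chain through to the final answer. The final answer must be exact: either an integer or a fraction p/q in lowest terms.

Stage 1: cross terms: (-39*-13 - -27*-17)=48, (-27*-39 - -38*-13)=559, (-38*-22 - -11*-39)=407, (-11*-7 - 31*-22)=759, (31*38 - -39*-7)=905, (-39*-17 - -39*38)=2145; twice the area = |4823| = 4823; area = 4823/2; boundary points = 4 + 1 + 1 + 3 + 5 + 55 = 69; strictly interior points = area - boundary/2 + 1 = 2378; answer 2378
Stage 2: Y1 = 2378; c = 5; total draws C(16,4) = 1820; favorable C(5,4) = 5; P = 1/364; answer 1/364
Stage 3: Y2 = 1/364; threaded value p + q = 365; m = 2; f(2) = -3*(22) + 1*(2) = -64; iterating: f(2)=-64, f(3)=214, f(4)=-706, f(5)=2332, f(6)=-7702, f(7)=25438, f(8)=-84016, f(9)=277486, f(10)=-916474, f(11)=3026908, f(12)=-9997198; answer -9997198

-9997198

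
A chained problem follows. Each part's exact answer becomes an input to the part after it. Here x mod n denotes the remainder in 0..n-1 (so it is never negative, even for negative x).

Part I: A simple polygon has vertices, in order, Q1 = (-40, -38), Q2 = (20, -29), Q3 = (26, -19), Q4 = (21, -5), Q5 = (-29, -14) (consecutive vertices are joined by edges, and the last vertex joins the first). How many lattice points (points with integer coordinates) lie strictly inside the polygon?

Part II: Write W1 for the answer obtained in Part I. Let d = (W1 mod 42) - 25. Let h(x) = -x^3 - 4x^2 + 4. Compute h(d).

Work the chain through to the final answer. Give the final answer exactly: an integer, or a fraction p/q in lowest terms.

-59

Part I: cross terms: (-40*-29 - 20*-38)=1920, (20*-19 - 26*-29)=374, (26*-5 - 21*-19)=269, (21*-14 - -29*-5)=-439, (-29*-38 - -40*-14)=542; twice the area = |2666| = 2666; area = 1333; boundary points = 3 + 2 + 1 + 1 + 1 = 8; strictly interior points = area - boundary/2 + 1 = 1330; answer 1330
Part II: W1 = 1330; d = 3; -1*(3)^3 - 4*(3)^2 + 4 = (-27) + (-36) + (4) = -59; answer -59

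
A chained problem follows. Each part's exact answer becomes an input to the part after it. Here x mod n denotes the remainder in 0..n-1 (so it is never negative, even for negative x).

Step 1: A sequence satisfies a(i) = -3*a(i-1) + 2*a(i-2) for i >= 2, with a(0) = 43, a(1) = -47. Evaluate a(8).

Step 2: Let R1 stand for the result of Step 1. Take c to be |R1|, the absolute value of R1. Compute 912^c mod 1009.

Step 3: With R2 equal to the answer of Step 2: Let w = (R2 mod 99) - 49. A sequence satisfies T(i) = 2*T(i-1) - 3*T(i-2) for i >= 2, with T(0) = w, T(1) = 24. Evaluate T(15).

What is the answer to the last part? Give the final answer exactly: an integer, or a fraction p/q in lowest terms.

Step 1: a(2) = -3*(-47) + 2*(43) = 227; iterating: a(2)=227, a(3)=-775, a(4)=2779, a(5)=-9887, a(6)=35219, a(7)=-125431, a(8)=446731; answer 446731
Step 2: R1 = 446731; c = 446731; squarings mod 1009: 912^1=912, 912^2=328, 912^4=630, 912^8=363, 912^16=599, 912^32=606, 912^64=969, 912^128=591, 912^256=167, 912^512=646, 912^1024=599, 912^2048=606, 912^4096=969, 912^8192=591, 912^16384=167, 912^32768=646, 912^65536=599, 912^131072=606, 912^262144=969; 912^446731 = 912^1 * 912^2 * 912^8 * 912^256 * 912^4096 * 912^16384 * 912^32768 * 912^131072 * 912^262144 = 307 (mod 1009); answer 307
Step 3: R2 = 307; w = -39; T(2) = 2*(24) - 3*(-39) = 165; iterating: T(2)=165, T(3)=258, T(4)=21, T(5)=-732, T(6)=-1527, T(7)=-858, T(8)=2865, T(9)=8304, T(10)=8013, T(11)=-8886, T(12)=-41811, T(13)=-56964, T(14)=11505, T(15)=193902; answer 193902

193902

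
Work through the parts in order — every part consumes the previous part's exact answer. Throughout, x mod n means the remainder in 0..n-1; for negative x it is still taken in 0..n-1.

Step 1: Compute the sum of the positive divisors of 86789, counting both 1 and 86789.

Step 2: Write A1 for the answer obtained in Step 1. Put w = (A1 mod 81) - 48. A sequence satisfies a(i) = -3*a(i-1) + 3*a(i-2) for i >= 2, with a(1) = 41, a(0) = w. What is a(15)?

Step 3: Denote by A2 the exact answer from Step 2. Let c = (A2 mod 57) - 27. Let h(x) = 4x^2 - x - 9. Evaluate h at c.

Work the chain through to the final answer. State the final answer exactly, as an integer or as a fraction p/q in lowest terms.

Step 1: 86789 = 59 * 1471; sigma = (1 + 59) * (1 + 1471) = 60 * 1472 = 88320; answer 88320
Step 2: A1 = 88320; w = -18; a(2) = -3*(41) + 3*(-18) = -177; iterating: a(2)=-177, a(3)=654, a(4)=-2493, a(5)=9441, a(6)=-35802, a(7)=135729, a(8)=-514593, a(9)=1950966, a(10)=-7396677, a(11)=28042929, a(12)=-106318818, a(13)=403085241, a(14)=-1528212177, a(15)=5793892254; answer 5793892254
Step 3: A2 = 5793892254; c = 3; 4*(3)^2 - 1*(3)^1 - 9 = (36) + (-3) + (-9) = 24; answer 24

24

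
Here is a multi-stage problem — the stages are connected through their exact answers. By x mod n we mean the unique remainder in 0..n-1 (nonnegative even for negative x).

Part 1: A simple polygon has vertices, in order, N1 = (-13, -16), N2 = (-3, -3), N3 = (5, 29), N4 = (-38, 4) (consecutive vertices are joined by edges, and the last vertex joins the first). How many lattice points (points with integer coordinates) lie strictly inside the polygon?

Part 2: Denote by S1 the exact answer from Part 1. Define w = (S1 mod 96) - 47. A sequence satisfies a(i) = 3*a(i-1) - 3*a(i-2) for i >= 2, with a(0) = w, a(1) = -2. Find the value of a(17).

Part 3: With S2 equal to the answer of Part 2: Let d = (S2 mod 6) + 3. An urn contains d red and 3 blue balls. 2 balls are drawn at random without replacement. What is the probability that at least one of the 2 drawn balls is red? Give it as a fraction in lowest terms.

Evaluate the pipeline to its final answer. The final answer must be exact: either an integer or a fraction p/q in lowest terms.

Part 1: cross terms: (-13*-3 - -3*-16)=-9, (-3*29 - 5*-3)=-72, (5*4 - -38*29)=1122, (-38*-16 - -13*4)=660; twice the area = |1701| = 1701; area = 1701/2; boundary points = 1 + 8 + 1 + 5 = 15; strictly interior points = area - boundary/2 + 1 = 844; answer 844
Part 2: S1 = 844; w = 29; a(2) = 3*(-2) - 3*(29) = -93; iterating: a(2)=-93, a(3)=-273, a(4)=-540, a(5)=-801, a(6)=-783, a(7)=54, a(8)=2511, a(9)=7371, a(10)=14580, a(11)=21627, a(12)=21141, a(13)=-1458, a(14)=-67797, a(15)=-199017, a(16)=-393660, a(17)=-583929; answer -583929
Part 3: S2 = -583929; d = 6; total draws C(9,2) = 36; complement C(3,2) = 3; favorable 36 - 3 = 33; P = 11/12; answer 11/12

11/12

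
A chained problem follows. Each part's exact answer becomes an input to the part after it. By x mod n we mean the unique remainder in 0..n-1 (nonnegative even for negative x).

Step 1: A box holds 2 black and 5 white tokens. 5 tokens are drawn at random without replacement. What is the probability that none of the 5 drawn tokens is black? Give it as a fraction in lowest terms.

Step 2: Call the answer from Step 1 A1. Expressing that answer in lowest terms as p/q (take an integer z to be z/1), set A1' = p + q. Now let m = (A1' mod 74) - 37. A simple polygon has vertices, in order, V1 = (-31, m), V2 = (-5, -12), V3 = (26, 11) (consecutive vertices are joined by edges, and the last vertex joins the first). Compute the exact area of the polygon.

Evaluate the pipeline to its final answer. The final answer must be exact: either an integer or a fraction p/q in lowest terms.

Step 1: total draws C(7,5) = 21; favorable C(5,5) = 1; P = 1/21; answer 1/21
Step 2: A1 = 1/21; threaded value p + q = 22; m = -15; cross terms: (-31*-12 - -5*-15)=297, (-5*11 - 26*-12)=257, (26*-15 - -31*11)=-49; twice the area = |505| = 505; area = 505/2; answer 505/2

505/2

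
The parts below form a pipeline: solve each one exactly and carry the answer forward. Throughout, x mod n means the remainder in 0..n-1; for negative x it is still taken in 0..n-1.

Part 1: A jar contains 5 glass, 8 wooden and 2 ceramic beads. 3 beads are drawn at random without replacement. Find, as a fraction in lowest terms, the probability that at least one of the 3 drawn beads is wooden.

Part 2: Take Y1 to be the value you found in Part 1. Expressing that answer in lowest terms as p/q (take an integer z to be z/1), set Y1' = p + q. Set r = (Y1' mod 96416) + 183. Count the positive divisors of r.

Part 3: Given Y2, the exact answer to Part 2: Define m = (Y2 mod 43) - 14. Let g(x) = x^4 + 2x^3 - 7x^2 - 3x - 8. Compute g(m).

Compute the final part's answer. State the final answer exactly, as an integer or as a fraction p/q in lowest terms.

20

Part 1: total draws C(15,3) = 455; complement C(7,3) = 35; favorable 455 - 35 = 420; P = 12/13; answer 12/13
Part 2: Y1 = 12/13; threaded value p + q = 25; r = 208; 208 = 2^4 * 13; number of divisors = (4+1) * (1+1) = 10; answer 10
Part 3: Y2 = 10; m = -4; 1*(-4)^4 + 2*(-4)^3 - 7*(-4)^2 - 3*(-4)^1 - 8 = (256) + (-128) + (-112) + (12) + (-8) = 20; answer 20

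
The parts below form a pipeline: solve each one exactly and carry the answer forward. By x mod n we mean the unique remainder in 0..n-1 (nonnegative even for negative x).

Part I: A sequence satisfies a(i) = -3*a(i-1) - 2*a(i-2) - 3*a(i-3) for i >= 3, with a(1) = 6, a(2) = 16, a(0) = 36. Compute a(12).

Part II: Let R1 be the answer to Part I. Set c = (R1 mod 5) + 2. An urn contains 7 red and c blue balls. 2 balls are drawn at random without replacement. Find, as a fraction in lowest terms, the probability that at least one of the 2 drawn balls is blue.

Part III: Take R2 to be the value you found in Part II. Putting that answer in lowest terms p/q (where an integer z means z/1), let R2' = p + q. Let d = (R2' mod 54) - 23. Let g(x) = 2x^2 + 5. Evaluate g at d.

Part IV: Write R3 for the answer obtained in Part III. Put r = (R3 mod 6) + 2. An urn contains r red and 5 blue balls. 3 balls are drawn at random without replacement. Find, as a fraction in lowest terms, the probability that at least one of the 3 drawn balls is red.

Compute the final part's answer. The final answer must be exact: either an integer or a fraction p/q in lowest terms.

21/22

Part I: a(3) = -3*(16) - 2*(6) - 3*(36) = -168; iterating: a(3)=-168, a(4)=454, a(5)=-1074, a(6)=2818, a(7)=-7668, a(8)=20590, a(9)=-54888, a(10)=146488, a(11)=-391458, a(12)=1046062; answer 1046062
Part II: R1 = 1046062; c = 4; total draws C(11,2) = 55; complement C(7,2) = 21; favorable 55 - 21 = 34; P = 34/55; answer 34/55
Part III: R2 = 34/55; threaded value p + q = 89; d = 12; 2*(12)^2 + 5 = (288) + (5) = 293; answer 293
Part IV: R3 = 293; r = 7; total draws C(12,3) = 220; complement C(5,3) = 10; favorable 220 - 10 = 210; P = 21/22; answer 21/22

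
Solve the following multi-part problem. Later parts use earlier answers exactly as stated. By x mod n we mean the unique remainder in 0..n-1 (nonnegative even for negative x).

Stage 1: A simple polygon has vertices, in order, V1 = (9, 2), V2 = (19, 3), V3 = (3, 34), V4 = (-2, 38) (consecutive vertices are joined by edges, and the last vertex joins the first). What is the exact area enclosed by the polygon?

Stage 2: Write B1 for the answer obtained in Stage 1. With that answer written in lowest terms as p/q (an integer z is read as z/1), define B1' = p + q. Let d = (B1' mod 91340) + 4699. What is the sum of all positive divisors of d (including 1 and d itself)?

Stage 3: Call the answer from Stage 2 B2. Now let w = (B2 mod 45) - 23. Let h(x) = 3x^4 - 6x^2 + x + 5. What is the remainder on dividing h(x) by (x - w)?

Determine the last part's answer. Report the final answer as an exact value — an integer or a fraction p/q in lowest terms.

Stage 1: cross terms: (9*3 - 19*2)=-11, (19*34 - 3*3)=637, (3*38 - -2*34)=182, (-2*2 - 9*38)=-346; twice the area = |462| = 462; area = 231; answer 231
Stage 2: B1 = 231; threaded value p + q = 232; d = 4931; 4931 is prime, so its only divisors are 1 and 4931; sigma = 1 + 4931 = 4932; answer 4932
Stage 3: B2 = 4932; w = 4; remainder = value at the root: 3*(4)^4 - 6*(4)^2 + 1*(4)^1 + 5 = (768) + (-96) + (4) + (5) = 681; answer 681

681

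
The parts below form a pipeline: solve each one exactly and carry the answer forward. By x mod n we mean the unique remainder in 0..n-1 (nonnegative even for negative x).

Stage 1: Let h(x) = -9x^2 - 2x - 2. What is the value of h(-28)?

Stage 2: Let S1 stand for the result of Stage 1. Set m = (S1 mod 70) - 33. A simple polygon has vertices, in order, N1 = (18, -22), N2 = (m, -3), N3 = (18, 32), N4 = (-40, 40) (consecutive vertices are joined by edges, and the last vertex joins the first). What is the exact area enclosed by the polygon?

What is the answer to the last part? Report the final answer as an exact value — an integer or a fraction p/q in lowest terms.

2025

Stage 1: -9*(-28)^2 - 2*(-28)^1 - 2 = (-7056) + (56) + (-2) = -7002; answer -7002
Stage 2: S1 = -7002; m = 35; cross terms: (18*-3 - 35*-22)=716, (35*32 - 18*-3)=1174, (18*40 - -40*32)=2000, (-40*-22 - 18*40)=160; twice the area = |4050| = 4050; area = 2025; answer 2025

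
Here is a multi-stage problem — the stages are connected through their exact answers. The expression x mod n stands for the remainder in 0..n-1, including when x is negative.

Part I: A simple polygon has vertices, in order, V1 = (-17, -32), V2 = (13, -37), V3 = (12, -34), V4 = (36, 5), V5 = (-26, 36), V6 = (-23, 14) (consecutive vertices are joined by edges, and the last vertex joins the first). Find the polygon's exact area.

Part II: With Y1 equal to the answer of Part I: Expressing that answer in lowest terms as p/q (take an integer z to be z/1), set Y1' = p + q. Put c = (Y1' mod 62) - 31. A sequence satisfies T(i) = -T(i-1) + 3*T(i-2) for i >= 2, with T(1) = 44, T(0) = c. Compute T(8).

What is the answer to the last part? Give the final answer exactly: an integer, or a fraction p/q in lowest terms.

Part I: cross terms: (-17*-37 - 13*-32)=1045, (13*-34 - 12*-37)=2, (12*5 - 36*-34)=1284, (36*36 - -26*5)=1426, (-26*14 - -23*36)=464, (-23*-32 - -17*14)=974; twice the area = |5195| = 5195; area = 5195/2; answer 5195/2
Part II: Y1 = 5195/2; threaded value p + q = 5197; c = 20; T(2) = -1*(44) + 3*(20) = 16; iterating: T(2)=16, T(3)=116, T(4)=-68, T(5)=416, T(6)=-620, T(7)=1868, T(8)=-3728; answer -3728

-3728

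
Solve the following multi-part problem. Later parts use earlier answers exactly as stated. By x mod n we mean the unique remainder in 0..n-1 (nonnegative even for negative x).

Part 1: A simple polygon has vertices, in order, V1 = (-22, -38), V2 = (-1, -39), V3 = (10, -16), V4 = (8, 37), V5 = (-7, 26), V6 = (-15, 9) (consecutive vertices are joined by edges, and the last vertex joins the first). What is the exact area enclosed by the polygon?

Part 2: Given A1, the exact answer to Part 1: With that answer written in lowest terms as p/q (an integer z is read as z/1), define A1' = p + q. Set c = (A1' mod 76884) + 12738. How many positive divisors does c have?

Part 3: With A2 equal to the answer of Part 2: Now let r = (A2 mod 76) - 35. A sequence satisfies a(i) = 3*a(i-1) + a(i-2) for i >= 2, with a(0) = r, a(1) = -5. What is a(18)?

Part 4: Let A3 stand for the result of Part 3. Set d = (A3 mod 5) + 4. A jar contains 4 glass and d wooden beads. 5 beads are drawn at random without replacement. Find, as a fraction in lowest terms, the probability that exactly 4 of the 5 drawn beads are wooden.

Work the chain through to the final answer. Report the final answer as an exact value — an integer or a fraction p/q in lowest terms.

10/63

Part 1: cross terms: (-22*-39 - -1*-38)=820, (-1*-16 - 10*-39)=406, (10*37 - 8*-16)=498, (8*26 - -7*37)=467, (-7*9 - -15*26)=327, (-15*-38 - -22*9)=768; twice the area = |3286| = 3286; area = 1643; answer 1643
Part 2: A1 = 1643; threaded value p + q = 1644; c = 14382; 14382 = 2 * 3^2 * 17 * 47; number of divisors = (1+1) * (2+1) * (1+1) * (1+1) = 24; answer 24
Part 3: A2 = 24; r = -11; a(2) = 3*(-5) + 1*(-11) = -26; iterating: a(2)=-26, a(3)=-83, a(4)=-275, a(5)=-908, a(6)=-2999, a(7)=-9905, a(8)=-32714, a(9)=-108047, a(10)=-356855, a(11)=-1178612, a(12)=-3892691, a(13)=-12856685, a(14)=-42462746, a(15)=-140244923, a(16)=-463197515, a(17)=-1529837468, a(18)=-5052709919; answer -5052709919
Part 4: A3 = -5052709919; d = 5; total draws C(9,5) = 126; favorable C(5,4)*C(4,1) = 20; P = 10/63; answer 10/63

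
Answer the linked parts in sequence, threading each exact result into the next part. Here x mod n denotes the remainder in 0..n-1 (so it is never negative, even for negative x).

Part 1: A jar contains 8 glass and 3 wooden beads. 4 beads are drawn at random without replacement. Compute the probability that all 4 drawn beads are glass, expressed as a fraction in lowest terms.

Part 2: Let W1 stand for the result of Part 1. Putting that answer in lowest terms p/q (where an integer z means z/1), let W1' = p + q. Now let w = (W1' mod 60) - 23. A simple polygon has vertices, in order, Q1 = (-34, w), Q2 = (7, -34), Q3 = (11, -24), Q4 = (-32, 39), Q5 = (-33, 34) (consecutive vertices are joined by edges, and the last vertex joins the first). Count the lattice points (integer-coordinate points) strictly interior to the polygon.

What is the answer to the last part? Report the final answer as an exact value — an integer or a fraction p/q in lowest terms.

Part 1: total draws C(11,4) = 330; favorable C(8,4) = 70; P = 7/33; answer 7/33
Part 2: W1 = 7/33; threaded value p + q = 40; w = 17; cross terms: (-34*-34 - 7*17)=1037, (7*-24 - 11*-34)=206, (11*39 - -32*-24)=-339, (-32*34 - -33*39)=199, (-33*17 - -34*34)=595; twice the area = |1698| = 1698; area = 849; boundary points = 1 + 2 + 1 + 1 + 1 = 6; strictly interior points = area - boundary/2 + 1 = 847; answer 847

847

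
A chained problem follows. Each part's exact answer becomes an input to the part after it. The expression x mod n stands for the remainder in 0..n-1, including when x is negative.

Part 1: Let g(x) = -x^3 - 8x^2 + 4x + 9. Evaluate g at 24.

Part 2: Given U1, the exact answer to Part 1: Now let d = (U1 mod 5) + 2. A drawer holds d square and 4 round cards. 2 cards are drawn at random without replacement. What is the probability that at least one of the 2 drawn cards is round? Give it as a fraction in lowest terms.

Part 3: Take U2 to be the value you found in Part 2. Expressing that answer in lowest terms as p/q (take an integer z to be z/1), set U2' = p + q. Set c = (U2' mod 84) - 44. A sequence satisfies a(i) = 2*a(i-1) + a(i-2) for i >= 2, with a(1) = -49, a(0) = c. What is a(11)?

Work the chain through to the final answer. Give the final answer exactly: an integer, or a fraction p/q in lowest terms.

Part 1: -1*(24)^3 - 8*(24)^2 + 4*(24)^1 + 9 = (-13824) + (-4608) + (96) + (9) = -18327; answer -18327
Part 2: U1 = -18327; d = 5; total draws C(9,2) = 36; complement C(5,2) = 10; favorable 36 - 10 = 26; P = 13/18; answer 13/18
Part 3: U2 = 13/18; threaded value p + q = 31; c = -13; a(2) = 2*(-49) + 1*(-13) = -111; iterating: a(2)=-111, a(3)=-271, a(4)=-653, a(5)=-1577, a(6)=-3807, a(7)=-9191, a(8)=-22189, a(9)=-53569, a(10)=-129327, a(11)=-312223; answer -312223

-312223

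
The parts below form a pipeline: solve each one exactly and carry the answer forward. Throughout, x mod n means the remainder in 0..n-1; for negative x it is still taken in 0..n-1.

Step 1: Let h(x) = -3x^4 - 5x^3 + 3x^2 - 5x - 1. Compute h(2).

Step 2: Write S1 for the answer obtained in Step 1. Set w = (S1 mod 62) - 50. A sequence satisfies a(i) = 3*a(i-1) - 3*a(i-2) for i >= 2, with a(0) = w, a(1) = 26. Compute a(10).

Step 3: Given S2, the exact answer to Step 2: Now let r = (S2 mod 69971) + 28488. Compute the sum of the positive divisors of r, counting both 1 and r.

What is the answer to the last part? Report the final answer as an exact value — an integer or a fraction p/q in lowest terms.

90360

Step 1: -3*(2)^4 - 5*(2)^3 + 3*(2)^2 - 5*(2)^1 - 1 = (-48) + (-40) + (12) + (-10) + (-1) = -87; answer -87
Step 2: S1 = -87; w = -13; a(2) = 3*(26) - 3*(-13) = 117; iterating: a(2)=117, a(3)=273, a(4)=468, a(5)=585, a(6)=351, a(7)=-702, a(8)=-3159, a(9)=-7371, a(10)=-12636; answer -12636
Step 3: S2 = -12636; r = 85823; 85823 = 19 * 4517; sigma = (1 + 19) * (1 + 4517) = 20 * 4518 = 90360; answer 90360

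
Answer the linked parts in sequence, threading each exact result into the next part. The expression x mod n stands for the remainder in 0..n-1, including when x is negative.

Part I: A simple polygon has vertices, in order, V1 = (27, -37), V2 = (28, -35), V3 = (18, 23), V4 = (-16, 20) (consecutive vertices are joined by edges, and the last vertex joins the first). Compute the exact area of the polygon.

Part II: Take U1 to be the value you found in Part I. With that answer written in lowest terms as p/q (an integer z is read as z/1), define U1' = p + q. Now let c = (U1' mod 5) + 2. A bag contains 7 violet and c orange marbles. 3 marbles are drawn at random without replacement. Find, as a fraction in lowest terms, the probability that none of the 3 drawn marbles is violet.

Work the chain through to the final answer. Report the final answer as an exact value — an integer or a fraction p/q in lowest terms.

Part I: cross terms: (27*-35 - 28*-37)=91, (28*23 - 18*-35)=1274, (18*20 - -16*23)=728, (-16*-37 - 27*20)=52; twice the area = |2145| = 2145; area = 2145/2; answer 2145/2
Part II: U1 = 2145/2; threaded value p + q = 2147; c = 4; total draws C(11,3) = 165; favorable C(4,3) = 4; P = 4/165; answer 4/165

4/165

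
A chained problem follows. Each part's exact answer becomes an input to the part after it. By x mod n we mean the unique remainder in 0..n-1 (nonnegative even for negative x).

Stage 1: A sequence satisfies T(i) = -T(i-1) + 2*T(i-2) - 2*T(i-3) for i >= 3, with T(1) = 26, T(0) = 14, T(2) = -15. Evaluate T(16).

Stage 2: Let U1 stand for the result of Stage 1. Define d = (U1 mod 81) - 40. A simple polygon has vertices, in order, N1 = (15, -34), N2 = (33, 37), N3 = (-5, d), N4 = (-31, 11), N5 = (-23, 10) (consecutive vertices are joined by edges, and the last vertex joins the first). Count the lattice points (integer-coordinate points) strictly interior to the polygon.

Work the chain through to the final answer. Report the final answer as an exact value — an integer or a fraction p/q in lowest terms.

Stage 1: T(3) = -1*(-15) + 2*(26) - 2*(14) = 39; iterating: T(3)=39, T(4)=-121, T(5)=229, T(6)=-549, T(7)=1249, T(8)=-2805, T(9)=6401, T(10)=-14509, T(11)=32921, T(12)=-74741, T(13)=169601, T(14)=-384925, T(15)=873609, T(16)=-1982661; answer -1982661
Stage 2: U1 = -1982661; d = 17; cross terms: (15*37 - 33*-34)=1677, (33*17 - -5*37)=746, (-5*11 - -31*17)=472, (-31*10 - -23*11)=-57, (-23*-34 - 15*10)=632; twice the area = |3470| = 3470; area = 1735; boundary points = 1 + 2 + 2 + 1 + 2 = 8; strictly interior points = area - boundary/2 + 1 = 1732; answer 1732

1732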